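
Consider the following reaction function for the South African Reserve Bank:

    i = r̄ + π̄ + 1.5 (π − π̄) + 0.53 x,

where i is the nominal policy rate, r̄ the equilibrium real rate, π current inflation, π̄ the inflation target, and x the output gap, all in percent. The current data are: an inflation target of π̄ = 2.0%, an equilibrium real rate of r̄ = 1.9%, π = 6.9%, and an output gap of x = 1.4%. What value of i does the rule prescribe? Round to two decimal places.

11.99%

i = 1.9 + 2.0 + 1.5 × (6.9 − 2.0) + 0.53 × 1.4
   = 1.9 + 2 + 7.35 + 0.742 = 11.99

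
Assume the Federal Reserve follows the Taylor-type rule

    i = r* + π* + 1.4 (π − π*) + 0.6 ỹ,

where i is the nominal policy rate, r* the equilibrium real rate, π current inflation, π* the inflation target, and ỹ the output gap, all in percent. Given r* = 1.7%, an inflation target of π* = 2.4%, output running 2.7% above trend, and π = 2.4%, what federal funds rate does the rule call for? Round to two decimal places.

5.72%

Output 2.7% above potential → ỹ = 2.7.
i = 1.7 + 2.4 + 1.4 × (2.4 − 2.4) + 0.6 × 2.7
   = 1.7 + 2.4 + 0 + 1.62 = 5.72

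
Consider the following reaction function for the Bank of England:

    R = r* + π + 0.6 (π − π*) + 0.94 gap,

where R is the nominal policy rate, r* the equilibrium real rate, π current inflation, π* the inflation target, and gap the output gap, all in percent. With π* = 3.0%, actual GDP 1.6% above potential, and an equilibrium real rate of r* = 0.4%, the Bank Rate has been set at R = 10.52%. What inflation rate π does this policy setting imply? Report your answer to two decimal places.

Output 1.6% above potential → gap = 1.6.
Collecting π: R = r* + (1 + 0.6) π − 0.6 π* + 0.94 gap
1.6 π = 10.52 − 0.4 + 0.6 × 3.0 − 0.94 × 1.6 = 10.416
π = 10.416 / 1.6 = 6.51

6.51%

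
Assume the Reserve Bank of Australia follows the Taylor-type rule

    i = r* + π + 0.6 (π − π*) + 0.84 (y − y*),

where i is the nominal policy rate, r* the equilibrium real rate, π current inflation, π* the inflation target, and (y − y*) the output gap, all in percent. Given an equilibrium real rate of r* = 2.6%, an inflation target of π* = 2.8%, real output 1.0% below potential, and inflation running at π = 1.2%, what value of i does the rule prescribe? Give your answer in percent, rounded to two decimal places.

2.00%

Output 1.0% below potential → (y − y*) = -1.0.
i = 2.6 + 1.2 + 0.6 × (1.2 − 2.8) + 0.84 × (-1.0)
   = 2.6 + 1.2 − 0.96 − 0.84 = 2.00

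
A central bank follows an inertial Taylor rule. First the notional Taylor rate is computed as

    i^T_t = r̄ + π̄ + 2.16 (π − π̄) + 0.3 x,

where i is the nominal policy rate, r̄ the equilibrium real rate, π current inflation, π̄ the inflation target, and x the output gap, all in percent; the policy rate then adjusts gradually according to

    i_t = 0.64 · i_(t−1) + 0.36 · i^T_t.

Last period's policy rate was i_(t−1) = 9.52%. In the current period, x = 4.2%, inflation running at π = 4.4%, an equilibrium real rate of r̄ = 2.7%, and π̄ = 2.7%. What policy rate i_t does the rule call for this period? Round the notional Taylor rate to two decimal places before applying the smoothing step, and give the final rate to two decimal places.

9.81%

i^T_t = 2.7 + 2.7 + 2.16 × (4.4 − 2.7) + 0.3 × 4.2
   = 2.7 + 2.7 + 3.672 + 1.26 = 10.33
i_t = 0.64 × 9.52 + 0.36 × 10.33 = 6.0928 + 3.7188 = 9.81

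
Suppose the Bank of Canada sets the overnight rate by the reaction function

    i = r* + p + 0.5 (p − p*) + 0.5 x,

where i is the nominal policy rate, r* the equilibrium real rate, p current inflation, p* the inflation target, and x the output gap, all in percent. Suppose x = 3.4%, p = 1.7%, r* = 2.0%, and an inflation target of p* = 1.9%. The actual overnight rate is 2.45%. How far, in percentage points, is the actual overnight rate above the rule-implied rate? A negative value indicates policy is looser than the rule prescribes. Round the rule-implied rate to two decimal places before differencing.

i = 2.0 + 1.7 + 0.5 × (1.7 − 1.9) + 0.5 × 3.4
   = 2.0 + 1.7 − 0.1 + 1.7 = 5.30
Deviation = 2.45 − 5.30 = -2.85 pp.

-2.85 pp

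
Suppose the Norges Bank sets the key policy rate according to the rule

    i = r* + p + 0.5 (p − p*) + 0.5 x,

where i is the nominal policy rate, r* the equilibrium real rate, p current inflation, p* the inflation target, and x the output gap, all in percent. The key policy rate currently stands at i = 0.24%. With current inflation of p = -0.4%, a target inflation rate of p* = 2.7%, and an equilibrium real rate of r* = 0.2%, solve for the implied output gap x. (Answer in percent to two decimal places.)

0.5 x = 0.24 − 0.2 − (-0.4) − 0.5 × ((-0.4) − 2.7) = 1.99
x = 1.99 / 0.5 = 3.98

3.98%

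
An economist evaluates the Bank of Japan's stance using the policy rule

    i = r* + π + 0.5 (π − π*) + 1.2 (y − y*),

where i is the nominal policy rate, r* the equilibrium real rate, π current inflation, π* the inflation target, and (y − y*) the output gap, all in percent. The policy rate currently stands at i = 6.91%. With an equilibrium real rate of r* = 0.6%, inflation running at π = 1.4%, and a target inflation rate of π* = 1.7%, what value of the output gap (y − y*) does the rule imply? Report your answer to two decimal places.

1.2 (y − y*) = 6.91 − 0.6 − 1.4 − 0.5 × (1.4 − 1.7) = 5.06
(y − y*) = 5.06 / 1.2 = 4.22

4.22%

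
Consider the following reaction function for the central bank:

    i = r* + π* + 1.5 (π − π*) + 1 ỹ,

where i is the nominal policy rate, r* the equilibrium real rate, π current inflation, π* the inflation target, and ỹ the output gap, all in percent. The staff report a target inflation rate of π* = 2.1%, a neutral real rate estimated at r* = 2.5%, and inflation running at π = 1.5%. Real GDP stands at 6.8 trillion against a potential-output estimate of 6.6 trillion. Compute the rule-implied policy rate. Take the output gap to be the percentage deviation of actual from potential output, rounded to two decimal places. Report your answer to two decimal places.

6.73%

Output gap = 100 × (6.8 − 6.6) / 6.6 = 3.03%.
i = 2.50 + 2.10 + 1.5 × (1.50 − 2.10) + 1 × 3.03
   = 2.50 + 2.1 − 0.9 + 3.03 = 6.73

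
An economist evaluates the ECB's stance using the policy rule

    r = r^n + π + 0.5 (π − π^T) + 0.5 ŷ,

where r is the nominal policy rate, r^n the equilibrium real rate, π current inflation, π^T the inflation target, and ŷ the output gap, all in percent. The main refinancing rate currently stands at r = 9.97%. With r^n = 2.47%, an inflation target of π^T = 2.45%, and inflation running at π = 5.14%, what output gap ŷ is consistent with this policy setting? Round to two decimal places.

0.5 ŷ = 9.97 − 2.47 − 5.14 − 0.5 × (5.14 − 2.45) = 1.015
ŷ = 1.015 / 0.5 = 2.03

2.03%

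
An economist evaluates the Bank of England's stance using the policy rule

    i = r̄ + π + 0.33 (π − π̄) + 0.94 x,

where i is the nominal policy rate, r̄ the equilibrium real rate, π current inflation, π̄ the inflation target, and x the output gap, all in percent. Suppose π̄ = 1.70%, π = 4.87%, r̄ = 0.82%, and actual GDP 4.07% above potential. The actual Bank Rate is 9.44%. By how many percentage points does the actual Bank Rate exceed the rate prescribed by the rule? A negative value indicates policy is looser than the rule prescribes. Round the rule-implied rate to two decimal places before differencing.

Output 4.07% above potential → x = 4.07.
i = 0.82 + 4.87 + 0.33 × (4.87 − 1.70) + 0.94 × 4.07
   = 0.82 + 4.87 + 1.0461 + 3.8258 = 10.56
Deviation = 9.44 − 10.56 = -1.12 pp.

-1.12 pp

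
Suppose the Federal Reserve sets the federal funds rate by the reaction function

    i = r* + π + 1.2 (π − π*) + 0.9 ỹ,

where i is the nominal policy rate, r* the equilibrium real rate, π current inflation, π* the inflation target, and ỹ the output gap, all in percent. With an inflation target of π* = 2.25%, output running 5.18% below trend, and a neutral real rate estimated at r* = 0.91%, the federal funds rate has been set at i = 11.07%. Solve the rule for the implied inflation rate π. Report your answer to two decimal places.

7.96%

Output 5.18% below potential → ỹ = -5.18.
Collecting π: i = r* + (1 + 1.2) π − 1.2 π* + 0.9 ỹ
2.2 π = 11.07 − 0.91 + 1.2 × 2.25 − 0.9 × (-5.18) = 17.522
π = 17.522 / 2.2 = 7.96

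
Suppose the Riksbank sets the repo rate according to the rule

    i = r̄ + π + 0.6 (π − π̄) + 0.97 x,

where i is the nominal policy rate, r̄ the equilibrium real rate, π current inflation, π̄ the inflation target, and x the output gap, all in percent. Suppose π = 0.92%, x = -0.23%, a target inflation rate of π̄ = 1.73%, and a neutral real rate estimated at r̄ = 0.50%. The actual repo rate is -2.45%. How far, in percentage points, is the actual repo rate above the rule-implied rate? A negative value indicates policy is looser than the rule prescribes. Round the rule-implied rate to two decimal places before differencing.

i = 0.50 + 0.92 + 0.6 × (0.92 − 1.73) + 0.97 × (-0.23)
   = 0.50 + 0.92 − 0.486 − 0.2231 = 0.71
Deviation = -2.45 − 0.71 = -3.16 pp.

-3.16 pp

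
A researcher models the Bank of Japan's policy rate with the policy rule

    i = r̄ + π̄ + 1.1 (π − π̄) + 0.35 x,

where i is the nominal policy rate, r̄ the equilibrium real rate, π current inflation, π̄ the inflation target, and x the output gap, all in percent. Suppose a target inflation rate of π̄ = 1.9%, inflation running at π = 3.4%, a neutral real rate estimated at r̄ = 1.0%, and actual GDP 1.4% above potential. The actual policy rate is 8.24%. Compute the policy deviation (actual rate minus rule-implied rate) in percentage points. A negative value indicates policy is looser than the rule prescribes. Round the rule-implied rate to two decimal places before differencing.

3.20 pp

Output 1.4% above potential → x = 1.4.
i = 1.0 + 1.9 + 1.1 × (3.4 − 1.9) + 0.35 × 1.4
   = 1.0 + 1.9 + 1.65 + 0.49 = 5.04
Deviation = 8.24 − 5.04 = 3.20 pp.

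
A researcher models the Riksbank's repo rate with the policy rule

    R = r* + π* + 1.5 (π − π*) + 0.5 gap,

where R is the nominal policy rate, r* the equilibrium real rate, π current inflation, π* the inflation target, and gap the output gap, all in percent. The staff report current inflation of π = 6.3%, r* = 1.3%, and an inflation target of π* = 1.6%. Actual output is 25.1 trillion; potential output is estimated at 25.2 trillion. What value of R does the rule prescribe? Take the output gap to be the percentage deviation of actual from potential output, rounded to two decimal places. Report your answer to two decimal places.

9.75%

Output gap = 100 × (25.1 − 25.2) / 25.2 = -0.40%.
R = 1.30 + 1.60 + 1.5 × (6.30 − 1.60) + 0.5 × (-0.40)
   = 1.30 + 1.6 + 7.05 − 0.2 = 9.75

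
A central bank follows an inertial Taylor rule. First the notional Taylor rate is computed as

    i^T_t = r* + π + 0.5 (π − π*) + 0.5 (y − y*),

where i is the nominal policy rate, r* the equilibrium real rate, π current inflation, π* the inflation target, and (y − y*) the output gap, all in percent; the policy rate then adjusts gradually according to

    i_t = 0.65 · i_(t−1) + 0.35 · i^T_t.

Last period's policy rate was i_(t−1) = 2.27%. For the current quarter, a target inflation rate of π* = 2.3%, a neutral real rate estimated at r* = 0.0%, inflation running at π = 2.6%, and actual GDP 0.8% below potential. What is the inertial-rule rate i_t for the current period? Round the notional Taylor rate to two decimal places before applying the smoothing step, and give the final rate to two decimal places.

2.30%

Output 0.8% below potential → (y − y*) = -0.8.
i^T_t = 0.0 + 2.6 + 0.5 × (2.6 − 2.3) + 0.5 × (-0.8)
   = 0.0 + 2.6 + 0.15 − 0.4 = 2.35
i_t = 0.65 × 2.27 + 0.35 × 2.35 = 1.4755 + 0.8225 = 2.30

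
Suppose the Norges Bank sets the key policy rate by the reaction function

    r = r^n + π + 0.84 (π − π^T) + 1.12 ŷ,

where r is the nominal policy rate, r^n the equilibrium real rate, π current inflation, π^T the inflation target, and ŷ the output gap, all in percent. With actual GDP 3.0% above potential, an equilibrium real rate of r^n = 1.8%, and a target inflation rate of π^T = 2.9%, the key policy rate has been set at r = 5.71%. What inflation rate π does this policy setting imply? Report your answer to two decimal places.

1.62%

Output 3.0% above potential → ŷ = 3.0.
Collecting π: r = r^n + (1 + 0.84) π − 0.84 π^T + 1.12 ŷ
1.84 π = 5.71 − 1.8 + 0.84 × 2.9 − 1.12 × 3.0 = 2.986
π = 2.986 / 1.84 = 1.62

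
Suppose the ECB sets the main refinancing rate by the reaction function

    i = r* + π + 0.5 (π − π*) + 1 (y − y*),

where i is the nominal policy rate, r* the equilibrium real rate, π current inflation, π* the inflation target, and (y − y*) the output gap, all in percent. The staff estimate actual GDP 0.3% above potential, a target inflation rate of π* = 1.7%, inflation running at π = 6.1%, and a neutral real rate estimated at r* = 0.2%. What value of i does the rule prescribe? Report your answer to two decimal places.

8.80%

Output 0.3% above potential → (y − y*) = 0.3.
i = 0.2 + 6.1 + 0.5 × (6.1 − 1.7) + 1 × 0.3
   = 0.2 + 6.1 + 2.2 + 0.3 = 8.80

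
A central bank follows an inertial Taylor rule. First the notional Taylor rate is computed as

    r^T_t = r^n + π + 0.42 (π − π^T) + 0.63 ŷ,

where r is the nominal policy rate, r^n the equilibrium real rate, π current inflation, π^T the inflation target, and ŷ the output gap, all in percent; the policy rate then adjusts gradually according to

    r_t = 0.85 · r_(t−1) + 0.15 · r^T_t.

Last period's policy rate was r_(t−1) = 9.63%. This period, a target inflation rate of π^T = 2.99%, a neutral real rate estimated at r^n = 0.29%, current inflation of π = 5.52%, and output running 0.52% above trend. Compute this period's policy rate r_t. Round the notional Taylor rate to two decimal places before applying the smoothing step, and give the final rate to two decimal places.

9.27%

Output 0.52% above potential → ŷ = 0.52.
r^T_t = 0.29 + 5.52 + 0.42 × (5.52 − 2.99) + 0.63 × 0.52
   = 0.29 + 5.52 + 1.0626 + 0.3276 = 7.20
r_t = 0.85 × 9.63 + 0.15 × 7.20 = 8.1855 + 1.08 = 9.27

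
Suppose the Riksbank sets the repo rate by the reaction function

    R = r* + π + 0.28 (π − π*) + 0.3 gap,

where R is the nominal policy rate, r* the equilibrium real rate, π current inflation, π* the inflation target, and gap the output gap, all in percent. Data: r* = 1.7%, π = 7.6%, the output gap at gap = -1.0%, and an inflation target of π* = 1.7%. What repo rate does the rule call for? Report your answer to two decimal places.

R = 1.7 + 7.6 + 0.28 × (7.6 − 1.7) + 0.3 × (-1.0)
   = 1.7 + 7.6 + 1.652 − 0.3 = 10.65

10.65%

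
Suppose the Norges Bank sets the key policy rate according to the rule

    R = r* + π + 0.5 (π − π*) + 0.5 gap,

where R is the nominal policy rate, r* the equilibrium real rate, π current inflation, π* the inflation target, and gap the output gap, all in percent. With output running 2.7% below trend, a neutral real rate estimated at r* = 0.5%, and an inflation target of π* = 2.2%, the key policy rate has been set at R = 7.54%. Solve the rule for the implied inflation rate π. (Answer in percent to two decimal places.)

Output 2.7% below potential → gap = -2.7.
Collecting π: R = r* + (1 + 0.5) π − 0.5 π* + 0.5 gap
1.5 π = 7.54 − 0.5 + 0.5 × 2.2 − 0.5 × (-2.7) = 9.49
π = 9.49 / 1.5 = 6.33

6.33%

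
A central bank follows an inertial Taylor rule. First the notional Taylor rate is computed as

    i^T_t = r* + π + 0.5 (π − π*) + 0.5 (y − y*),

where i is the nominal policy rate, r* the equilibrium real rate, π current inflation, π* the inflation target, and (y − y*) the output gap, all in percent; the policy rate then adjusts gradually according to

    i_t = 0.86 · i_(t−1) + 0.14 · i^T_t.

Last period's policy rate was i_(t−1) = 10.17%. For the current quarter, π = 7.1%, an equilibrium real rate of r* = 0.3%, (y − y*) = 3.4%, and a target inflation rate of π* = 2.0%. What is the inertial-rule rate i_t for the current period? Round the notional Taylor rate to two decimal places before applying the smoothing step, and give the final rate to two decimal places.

i^T_t = 0.3 + 7.1 + 0.5 × (7.1 − 2.0) + 0.5 × 3.4
   = 0.3 + 7.1 + 2.55 + 1.7 = 11.65
i_t = 0.86 × 10.17 + 0.14 × 11.65 = 8.7462 + 1.631 = 10.38

10.38%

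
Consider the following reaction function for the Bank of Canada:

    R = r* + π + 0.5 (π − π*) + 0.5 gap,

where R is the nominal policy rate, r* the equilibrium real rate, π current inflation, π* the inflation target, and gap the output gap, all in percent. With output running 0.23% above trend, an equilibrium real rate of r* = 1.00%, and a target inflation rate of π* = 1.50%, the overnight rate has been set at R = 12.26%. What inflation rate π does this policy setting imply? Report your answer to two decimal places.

Output 0.23% above potential → gap = 0.23.
Collecting π: R = r* + (1 + 0.5) π − 0.5 π* + 0.5 gap
1.5 π = 12.26 − 1.00 + 0.5 × 1.50 − 0.5 × 0.23 = 11.895
π = 11.895 / 1.5 = 7.93

7.93%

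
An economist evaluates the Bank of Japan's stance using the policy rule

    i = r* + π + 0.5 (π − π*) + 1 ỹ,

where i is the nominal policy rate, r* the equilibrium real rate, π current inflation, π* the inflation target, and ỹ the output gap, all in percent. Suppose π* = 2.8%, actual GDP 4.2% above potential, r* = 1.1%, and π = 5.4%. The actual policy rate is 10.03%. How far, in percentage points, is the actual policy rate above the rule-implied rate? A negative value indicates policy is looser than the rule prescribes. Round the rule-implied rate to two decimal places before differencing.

-1.97 pp

Output 4.2% above potential → ỹ = 4.2.
i = 1.1 + 5.4 + 0.5 × (5.4 − 2.8) + 1 × 4.2
   = 1.1 + 5.4 + 1.3 + 4.2 = 12.00
Deviation = 10.03 − 12.00 = -1.97 pp.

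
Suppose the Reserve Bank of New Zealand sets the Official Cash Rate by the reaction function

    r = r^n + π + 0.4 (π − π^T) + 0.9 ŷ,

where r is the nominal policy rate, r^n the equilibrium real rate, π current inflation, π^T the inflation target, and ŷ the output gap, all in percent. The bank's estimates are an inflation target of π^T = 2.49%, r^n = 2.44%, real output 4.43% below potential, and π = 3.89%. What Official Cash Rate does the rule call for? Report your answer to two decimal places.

2.90%

Output 4.43% below potential → ŷ = -4.43.
r = 2.44 + 3.89 + 0.4 × (3.89 − 2.49) + 0.9 × (-4.43)
   = 2.44 + 3.89 + 0.56 − 3.987 = 2.90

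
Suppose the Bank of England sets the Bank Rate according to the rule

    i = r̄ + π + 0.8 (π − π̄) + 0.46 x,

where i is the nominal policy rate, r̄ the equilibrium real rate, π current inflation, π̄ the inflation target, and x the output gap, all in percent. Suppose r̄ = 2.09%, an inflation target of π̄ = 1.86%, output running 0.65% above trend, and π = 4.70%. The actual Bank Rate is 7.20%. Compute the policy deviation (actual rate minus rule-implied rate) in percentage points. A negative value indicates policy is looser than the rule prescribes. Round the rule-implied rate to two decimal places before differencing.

-2.16 pp

Output 0.65% above potential → x = 0.65.
i = 2.09 + 4.70 + 0.8 × (4.70 − 1.86) + 0.46 × 0.65
   = 2.09 + 4.7 + 2.272 + 0.299 = 9.36
Deviation = 7.20 − 9.36 = -2.16 pp.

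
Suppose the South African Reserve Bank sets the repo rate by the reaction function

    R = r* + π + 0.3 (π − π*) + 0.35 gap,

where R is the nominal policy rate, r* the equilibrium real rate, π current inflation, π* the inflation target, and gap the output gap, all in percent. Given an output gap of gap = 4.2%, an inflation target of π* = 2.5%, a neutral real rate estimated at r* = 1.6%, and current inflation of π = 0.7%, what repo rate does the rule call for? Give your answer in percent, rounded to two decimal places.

3.23%

R = 1.6 + 0.7 + 0.3 × (0.7 − 2.5) + 0.35 × 4.2
   = 1.6 + 0.7 − 0.54 + 1.47 = 3.23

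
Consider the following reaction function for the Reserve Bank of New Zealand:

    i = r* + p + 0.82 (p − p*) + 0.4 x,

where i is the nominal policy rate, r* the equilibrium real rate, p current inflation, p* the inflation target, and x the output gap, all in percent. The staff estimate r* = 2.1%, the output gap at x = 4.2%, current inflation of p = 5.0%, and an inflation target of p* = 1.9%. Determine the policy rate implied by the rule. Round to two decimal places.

i = 2.1 + 5.0 + 0.82 × (5.0 − 1.9) + 0.4 × 4.2
   = 2.1 + 5 + 2.542 + 1.68 = 11.32

11.32%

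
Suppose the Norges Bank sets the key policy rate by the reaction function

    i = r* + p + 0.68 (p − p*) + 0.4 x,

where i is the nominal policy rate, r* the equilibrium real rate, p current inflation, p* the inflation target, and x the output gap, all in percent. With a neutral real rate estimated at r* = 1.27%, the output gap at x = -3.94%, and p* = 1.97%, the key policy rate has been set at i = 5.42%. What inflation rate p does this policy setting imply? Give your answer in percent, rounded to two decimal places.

Collecting p: i = r* + (1 + 0.68) p − 0.68 p* + 0.4 x
1.68 p = 5.42 − 1.27 + 0.68 × 1.97 − 0.4 × (-3.94) = 7.0656
p = 7.0656 / 1.68 = 4.21

4.21%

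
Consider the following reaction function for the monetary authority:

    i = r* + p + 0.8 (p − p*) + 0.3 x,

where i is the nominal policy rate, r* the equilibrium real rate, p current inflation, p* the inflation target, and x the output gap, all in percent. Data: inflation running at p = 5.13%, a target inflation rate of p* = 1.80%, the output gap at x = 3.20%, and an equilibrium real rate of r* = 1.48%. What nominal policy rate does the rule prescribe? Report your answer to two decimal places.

i = 1.48 + 5.13 + 0.8 × (5.13 − 1.80) + 0.3 × 3.20
   = 1.48 + 5.13 + 2.664 + 0.96 = 10.23

10.23%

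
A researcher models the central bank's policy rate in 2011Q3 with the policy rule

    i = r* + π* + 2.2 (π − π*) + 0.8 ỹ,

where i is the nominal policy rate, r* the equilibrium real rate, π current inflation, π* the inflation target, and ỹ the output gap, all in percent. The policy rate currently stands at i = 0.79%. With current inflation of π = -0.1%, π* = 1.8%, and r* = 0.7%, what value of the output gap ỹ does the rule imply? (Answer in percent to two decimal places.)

3.09%

0.8 ỹ = 0.79 − 0.7 − 1.8 − 2.2 × ((-0.1) − 1.8) = 2.47
ỹ = 2.47 / 0.8 = 3.09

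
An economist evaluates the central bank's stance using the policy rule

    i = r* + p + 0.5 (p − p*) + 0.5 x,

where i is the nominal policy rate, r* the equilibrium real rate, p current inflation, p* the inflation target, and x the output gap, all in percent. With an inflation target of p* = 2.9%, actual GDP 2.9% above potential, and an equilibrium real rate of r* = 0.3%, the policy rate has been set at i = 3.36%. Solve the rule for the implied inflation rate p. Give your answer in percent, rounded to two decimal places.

Output 2.9% above potential → x = 2.9.
Collecting p: i = r* + (1 + 0.5) p − 0.5 p* + 0.5 x
1.5 p = 3.36 − 0.3 + 0.5 × 2.9 − 0.5 × 2.9 = 3.06
p = 3.06 / 1.5 = 2.04

2.04%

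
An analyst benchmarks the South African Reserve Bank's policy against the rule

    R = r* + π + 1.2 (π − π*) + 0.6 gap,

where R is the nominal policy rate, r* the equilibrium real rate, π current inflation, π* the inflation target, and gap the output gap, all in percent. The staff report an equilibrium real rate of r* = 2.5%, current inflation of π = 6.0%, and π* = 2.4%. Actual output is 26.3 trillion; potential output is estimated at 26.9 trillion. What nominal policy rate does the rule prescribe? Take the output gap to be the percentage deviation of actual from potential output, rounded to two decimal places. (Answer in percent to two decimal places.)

11.48%

Output gap = 100 × (26.3 − 26.9) / 26.9 = -2.23%.
R = 2.50 + 6.00 + 1.2 × (6.00 − 2.40) + 0.6 × (-2.23)
   = 2.50 + 6 + 4.32 − 1.338 = 11.48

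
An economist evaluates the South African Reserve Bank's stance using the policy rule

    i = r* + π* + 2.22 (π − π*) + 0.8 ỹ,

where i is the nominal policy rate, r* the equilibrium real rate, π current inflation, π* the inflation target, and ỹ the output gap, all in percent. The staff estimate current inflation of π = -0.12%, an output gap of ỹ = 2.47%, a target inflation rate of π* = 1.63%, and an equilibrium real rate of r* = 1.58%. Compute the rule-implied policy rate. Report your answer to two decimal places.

1.30%

i = 1.58 + 1.63 + 2.22 × (-0.12 − 1.63) + 0.8 × 2.47
   = 1.58 + 1.63 − 3.885 + 1.976 = 1.30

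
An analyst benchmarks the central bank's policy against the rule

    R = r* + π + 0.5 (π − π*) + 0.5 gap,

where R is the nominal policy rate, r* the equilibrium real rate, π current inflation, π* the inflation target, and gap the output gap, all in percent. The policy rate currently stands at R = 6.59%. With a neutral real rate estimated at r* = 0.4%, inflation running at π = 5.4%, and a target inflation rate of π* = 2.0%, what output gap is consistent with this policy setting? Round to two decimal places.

-1.82%

0.5 gap = 6.59 − 0.4 − 5.4 − 0.5 × (5.4 − 2.0) = -0.91
gap = -0.91 / 0.5 = -1.82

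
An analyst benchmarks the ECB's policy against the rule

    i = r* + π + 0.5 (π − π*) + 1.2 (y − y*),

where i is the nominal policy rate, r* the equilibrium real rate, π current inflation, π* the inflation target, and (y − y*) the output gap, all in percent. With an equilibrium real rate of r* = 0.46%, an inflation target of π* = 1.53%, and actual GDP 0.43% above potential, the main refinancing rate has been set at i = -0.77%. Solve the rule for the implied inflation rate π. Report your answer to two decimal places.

Output 0.43% above potential → (y − y*) = 0.43.
Collecting π: i = r* + (1 + 0.5) π − 0.5 π* + 1.2 (y − y*)
1.5 π = -0.77 − 0.46 + 0.5 × 1.53 − 1.2 × 0.43 = -0.981
π = -0.981 / 1.5 = -0.65

-0.65%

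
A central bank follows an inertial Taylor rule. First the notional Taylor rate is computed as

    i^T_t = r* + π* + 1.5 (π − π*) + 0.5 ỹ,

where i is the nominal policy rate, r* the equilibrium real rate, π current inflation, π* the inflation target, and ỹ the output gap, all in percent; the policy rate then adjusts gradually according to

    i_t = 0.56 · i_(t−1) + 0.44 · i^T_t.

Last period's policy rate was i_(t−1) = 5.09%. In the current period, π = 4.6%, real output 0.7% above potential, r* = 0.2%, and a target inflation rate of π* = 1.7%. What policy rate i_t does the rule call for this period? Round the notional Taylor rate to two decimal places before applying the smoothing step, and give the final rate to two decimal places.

Output 0.7% above potential → ỹ = 0.7.
i^T_t = 0.2 + 1.7 + 1.5 × (4.6 − 1.7) + 0.5 × 0.7
   = 0.2 + 1.7 + 4.35 + 0.35 = 6.60
i_t = 0.56 × 5.09 + 0.44 × 6.60 = 2.8504 + 2.904 = 5.75

5.75%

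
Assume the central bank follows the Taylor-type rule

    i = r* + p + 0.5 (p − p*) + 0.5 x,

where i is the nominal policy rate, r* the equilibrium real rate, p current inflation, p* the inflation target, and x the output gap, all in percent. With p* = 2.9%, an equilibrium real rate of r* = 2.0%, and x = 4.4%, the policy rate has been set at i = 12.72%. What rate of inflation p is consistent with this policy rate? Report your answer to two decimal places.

Collecting p: i = r* + (1 + 0.5) p − 0.5 p* + 0.5 x
1.5 p = 12.72 − 2.0 + 0.5 × 2.9 − 0.5 × 4.4 = 9.97
p = 9.97 / 1.5 = 6.65

6.65%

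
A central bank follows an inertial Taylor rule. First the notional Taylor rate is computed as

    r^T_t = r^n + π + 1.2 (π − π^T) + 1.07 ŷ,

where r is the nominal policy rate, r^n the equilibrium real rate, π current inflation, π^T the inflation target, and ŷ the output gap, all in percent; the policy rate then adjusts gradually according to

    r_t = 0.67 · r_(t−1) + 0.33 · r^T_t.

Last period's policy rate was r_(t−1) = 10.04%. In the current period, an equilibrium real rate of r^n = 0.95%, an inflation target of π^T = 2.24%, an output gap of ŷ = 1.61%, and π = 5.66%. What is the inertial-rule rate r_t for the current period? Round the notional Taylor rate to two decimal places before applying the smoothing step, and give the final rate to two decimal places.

r^T_t = 0.95 + 5.66 + 1.2 × (5.66 − 2.24) + 1.07 × 1.61
   = 0.95 + 5.66 + 4.104 + 1.7227 = 12.44
r_t = 0.67 × 10.04 + 0.33 × 12.44 = 6.7268 + 4.1052 = 10.83

10.83%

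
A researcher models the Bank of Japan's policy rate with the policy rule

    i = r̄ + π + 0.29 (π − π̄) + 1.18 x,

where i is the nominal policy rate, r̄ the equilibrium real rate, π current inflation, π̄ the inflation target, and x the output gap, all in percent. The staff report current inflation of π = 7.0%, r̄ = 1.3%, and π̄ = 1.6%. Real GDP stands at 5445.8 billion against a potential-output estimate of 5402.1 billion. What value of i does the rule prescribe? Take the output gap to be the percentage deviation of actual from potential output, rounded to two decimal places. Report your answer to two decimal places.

10.82%

Output gap = 100 × (5445.8 − 5402.1) / 5402.1 = 0.81%.
i = 1.30 + 7.00 + 0.29 × (7.00 − 1.60) + 1.18 × 0.81
   = 1.30 + 7 + 1.566 + 0.9558 = 10.82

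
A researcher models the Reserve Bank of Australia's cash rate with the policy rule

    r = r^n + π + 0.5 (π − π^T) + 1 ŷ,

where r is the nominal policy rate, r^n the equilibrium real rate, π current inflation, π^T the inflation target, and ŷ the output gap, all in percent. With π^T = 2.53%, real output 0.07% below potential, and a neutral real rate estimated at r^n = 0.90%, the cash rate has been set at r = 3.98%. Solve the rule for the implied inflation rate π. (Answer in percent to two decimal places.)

2.94%

Output 0.07% below potential → ŷ = -0.07.
Collecting π: r = r^n + (1 + 0.5) π − 0.5 π^T + 1 ŷ
1.5 π = 3.98 − 0.90 + 0.5 × 2.53 − 1 × (-0.07) = 4.415
π = 4.415 / 1.5 = 2.94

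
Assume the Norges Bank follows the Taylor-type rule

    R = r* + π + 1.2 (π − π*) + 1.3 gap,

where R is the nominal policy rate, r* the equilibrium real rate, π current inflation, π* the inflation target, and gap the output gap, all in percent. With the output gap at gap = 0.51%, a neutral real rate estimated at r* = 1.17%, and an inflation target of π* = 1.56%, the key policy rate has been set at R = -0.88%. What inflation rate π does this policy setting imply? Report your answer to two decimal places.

-0.38%

Collecting π: R = r* + (1 + 1.2) π − 1.2 π* + 1.3 gap
2.2 π = -0.88 − 1.17 + 1.2 × 1.56 − 1.3 × 0.51 = -0.841
π = -0.841 / 2.2 = -0.38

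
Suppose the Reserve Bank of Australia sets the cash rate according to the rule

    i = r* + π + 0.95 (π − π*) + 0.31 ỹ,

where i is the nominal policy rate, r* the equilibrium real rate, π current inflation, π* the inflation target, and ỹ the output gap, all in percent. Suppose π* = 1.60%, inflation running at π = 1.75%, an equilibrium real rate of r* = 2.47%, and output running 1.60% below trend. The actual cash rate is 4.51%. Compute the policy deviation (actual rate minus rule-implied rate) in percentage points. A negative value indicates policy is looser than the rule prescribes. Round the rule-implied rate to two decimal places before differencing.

Output 1.60% below potential → ỹ = -1.60.
i = 2.47 + 1.75 + 0.95 × (1.75 − 1.60) + 0.31 × (-1.60)
   = 2.47 + 1.75 + 0.1425 − 0.496 = 3.87
Deviation = 4.51 − 3.87 = 0.64 pp.

0.64 pp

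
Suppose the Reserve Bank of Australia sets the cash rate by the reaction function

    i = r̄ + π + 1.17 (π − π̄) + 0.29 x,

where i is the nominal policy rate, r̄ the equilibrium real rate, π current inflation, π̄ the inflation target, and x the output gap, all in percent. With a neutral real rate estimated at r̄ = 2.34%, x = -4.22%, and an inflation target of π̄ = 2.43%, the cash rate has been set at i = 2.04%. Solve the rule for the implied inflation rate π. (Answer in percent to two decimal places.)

1.74%

Collecting π: i = r̄ + (1 + 1.17) π − 1.17 π̄ + 0.29 x
2.17 π = 2.04 − 2.34 + 1.17 × 2.43 − 0.29 × (-4.22) = 3.7669
π = 3.7669 / 2.17 = 1.74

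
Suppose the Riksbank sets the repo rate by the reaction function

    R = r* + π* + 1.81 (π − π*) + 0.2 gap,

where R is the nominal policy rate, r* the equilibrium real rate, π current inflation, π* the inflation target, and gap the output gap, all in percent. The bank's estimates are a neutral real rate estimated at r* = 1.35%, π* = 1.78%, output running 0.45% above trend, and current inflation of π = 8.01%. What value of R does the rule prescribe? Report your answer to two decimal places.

Output 0.45% above potential → gap = 0.45.
R = 1.35 + 1.78 + 1.81 × (8.01 − 1.78) + 0.2 × 0.45
   = 1.35 + 1.78 + 11.2763 + 0.09 = 14.50

14.50%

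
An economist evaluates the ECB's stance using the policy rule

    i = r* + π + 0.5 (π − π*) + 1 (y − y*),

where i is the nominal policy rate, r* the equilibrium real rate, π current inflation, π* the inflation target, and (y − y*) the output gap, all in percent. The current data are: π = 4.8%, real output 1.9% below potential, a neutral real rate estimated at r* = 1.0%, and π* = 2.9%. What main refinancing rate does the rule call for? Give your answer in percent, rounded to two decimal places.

4.85%

Output 1.9% below potential → (y − y*) = -1.9.
i = 1.0 + 4.8 + 0.5 × (4.8 − 2.9) + 1 × (-1.9)
   = 1.0 + 4.8 + 0.95 − 1.9 = 4.85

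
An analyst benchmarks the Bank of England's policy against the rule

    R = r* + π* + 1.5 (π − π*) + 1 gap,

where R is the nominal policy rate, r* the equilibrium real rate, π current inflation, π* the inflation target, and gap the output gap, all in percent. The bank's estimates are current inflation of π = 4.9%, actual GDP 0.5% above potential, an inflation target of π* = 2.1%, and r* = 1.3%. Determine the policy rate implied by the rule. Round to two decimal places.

Output 0.5% above potential → gap = 0.5.
R = 1.3 + 2.1 + 1.5 × (4.9 − 2.1) + 1 × 0.5
   = 1.3 + 2.1 + 4.2 + 0.5 = 8.10

8.10%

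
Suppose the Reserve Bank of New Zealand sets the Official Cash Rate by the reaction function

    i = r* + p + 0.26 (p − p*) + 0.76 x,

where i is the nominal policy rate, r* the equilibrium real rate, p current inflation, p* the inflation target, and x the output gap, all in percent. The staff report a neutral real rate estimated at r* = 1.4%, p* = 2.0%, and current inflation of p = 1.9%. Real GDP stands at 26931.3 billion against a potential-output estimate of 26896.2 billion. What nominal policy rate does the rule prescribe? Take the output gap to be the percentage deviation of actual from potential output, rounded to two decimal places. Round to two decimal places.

Output gap = 100 × (26931.3 − 26896.2) / 26896.2 = 0.13%.
i = 1.40 + 1.90 + 0.26 × (1.90 − 2.00) + 0.76 × 0.13
   = 1.40 + 1.9 − 0.026 + 0.0988 = 3.37

3.37%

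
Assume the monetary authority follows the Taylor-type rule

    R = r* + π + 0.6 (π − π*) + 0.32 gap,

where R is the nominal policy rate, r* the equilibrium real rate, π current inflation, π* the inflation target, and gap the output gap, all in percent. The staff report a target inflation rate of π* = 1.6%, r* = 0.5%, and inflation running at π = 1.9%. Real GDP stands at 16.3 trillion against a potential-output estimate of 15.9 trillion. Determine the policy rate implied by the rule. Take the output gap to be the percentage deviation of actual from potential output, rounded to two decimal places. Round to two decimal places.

3.39%

Output gap = 100 × (16.3 − 15.9) / 15.9 = 2.52%.
R = 0.50 + 1.90 + 0.6 × (1.90 − 1.60) + 0.32 × 2.52
   = 0.50 + 1.9 + 0.18 + 0.8064 = 3.39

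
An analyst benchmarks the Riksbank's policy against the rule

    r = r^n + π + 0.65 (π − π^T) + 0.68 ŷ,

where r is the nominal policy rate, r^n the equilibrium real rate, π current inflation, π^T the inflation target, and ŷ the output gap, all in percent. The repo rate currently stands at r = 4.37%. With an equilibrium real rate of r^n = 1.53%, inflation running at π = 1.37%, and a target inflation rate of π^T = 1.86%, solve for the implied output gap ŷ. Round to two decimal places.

2.63%

0.68 ŷ = 4.37 − 1.53 − 1.37 − 0.65 × (1.37 − 1.86) = 1.7885
ŷ = 1.7885 / 0.68 = 2.63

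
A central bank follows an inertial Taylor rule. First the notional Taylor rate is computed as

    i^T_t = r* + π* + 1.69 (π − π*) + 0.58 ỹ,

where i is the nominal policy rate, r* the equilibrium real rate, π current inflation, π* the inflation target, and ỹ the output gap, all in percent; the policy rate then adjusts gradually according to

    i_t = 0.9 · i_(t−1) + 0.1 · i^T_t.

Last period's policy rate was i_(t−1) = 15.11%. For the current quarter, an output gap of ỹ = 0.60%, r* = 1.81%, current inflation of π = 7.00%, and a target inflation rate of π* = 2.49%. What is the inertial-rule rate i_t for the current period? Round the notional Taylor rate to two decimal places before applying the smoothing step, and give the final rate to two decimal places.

i^T_t = 1.81 + 2.49 + 1.69 × (7.00 − 2.49) + 0.58 × 0.60
   = 1.81 + 2.49 + 7.6219 + 0.348 = 12.27
i_t = 0.9 × 15.11 + 0.1 × 12.27 = 13.599 + 1.227 = 14.83

14.83%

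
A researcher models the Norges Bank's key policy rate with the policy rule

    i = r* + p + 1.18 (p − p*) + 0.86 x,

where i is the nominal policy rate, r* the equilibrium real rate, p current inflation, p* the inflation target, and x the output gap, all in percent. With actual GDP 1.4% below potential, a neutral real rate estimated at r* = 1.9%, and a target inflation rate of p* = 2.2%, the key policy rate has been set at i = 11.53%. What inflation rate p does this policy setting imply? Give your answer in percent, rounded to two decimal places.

6.16%

Output 1.4% below potential → x = -1.4.
Collecting p: i = r* + (1 + 1.18) p − 1.18 p* + 0.86 x
2.18 p = 11.53 − 1.9 + 1.18 × 2.2 − 0.86 × (-1.4) = 13.43
p = 13.43 / 2.18 = 6.16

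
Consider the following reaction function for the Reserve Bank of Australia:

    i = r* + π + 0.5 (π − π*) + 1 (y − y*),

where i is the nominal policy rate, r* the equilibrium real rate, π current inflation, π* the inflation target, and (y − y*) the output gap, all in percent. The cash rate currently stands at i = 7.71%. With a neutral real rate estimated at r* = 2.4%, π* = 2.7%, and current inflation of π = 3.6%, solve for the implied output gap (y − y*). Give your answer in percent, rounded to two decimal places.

1.26%

1 (y − y*) = 7.71 − 2.4 − 3.6 − 0.5 × (3.6 − 2.7) = 1.26
(y − y*) = 1.26 / 1 = 1.26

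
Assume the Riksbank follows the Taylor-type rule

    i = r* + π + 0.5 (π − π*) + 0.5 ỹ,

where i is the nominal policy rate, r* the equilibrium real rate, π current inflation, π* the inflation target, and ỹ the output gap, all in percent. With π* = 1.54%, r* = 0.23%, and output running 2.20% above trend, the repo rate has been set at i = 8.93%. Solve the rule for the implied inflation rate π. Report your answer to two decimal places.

Output 2.20% above potential → ỹ = 2.20.
Collecting π: i = r* + (1 + 0.5) π − 0.5 π* + 0.5 ỹ
1.5 π = 8.93 − 0.23 + 0.5 × 1.54 − 0.5 × 2.20 = 8.37
π = 8.37 / 1.5 = 5.58

5.58%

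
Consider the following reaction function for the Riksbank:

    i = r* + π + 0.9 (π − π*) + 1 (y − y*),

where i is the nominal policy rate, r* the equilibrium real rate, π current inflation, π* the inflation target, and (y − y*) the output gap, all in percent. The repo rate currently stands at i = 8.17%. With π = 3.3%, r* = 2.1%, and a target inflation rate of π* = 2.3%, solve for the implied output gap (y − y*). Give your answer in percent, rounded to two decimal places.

1.87%

1 (y − y*) = 8.17 − 2.1 − 3.3 − 0.9 × (3.3 − 2.3) = 1.87
(y − y*) = 1.87 / 1 = 1.87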